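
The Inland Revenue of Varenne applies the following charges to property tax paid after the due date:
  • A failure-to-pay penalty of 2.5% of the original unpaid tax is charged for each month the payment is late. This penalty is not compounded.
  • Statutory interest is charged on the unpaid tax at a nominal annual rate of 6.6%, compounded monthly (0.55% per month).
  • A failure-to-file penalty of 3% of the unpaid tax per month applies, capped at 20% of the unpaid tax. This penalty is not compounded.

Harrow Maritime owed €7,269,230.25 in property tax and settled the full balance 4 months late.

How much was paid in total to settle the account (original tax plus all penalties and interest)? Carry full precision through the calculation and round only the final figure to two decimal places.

Failure-to-file: 4 × 3% × €7,269,230.25 = €872,307.63 (under the 20% cap)
Failure-to-pay penalty = 2.5% × €7,269,230.25 × 4 mo = €726,923.03…
Interest: €7,269,230.25 × ((1 + 0.0055)^4 − 1) = €7,269,230.25 × 0.0221822… = €161,247.2751…
Total = €7,269,230.25 + €1,599,230.6550 + €161,247.2751… = €9,029,708.18

€9,029,708.18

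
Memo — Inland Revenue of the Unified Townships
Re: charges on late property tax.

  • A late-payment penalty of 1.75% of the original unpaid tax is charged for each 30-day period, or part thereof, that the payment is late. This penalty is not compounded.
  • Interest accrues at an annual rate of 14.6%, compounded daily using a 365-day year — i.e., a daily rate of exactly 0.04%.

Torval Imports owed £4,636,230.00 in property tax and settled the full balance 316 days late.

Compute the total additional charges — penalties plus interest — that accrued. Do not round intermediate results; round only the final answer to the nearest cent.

Penalty periods: ⌈316/30⌉ = 11; penalty = 11 × 1.75% × £4,636,230.00 = £892,474.28…
Interest: £4,636,230.00 × ((1 + 0.0004)^316 − 1) = £4,636,230.00 × 0.13470729… = £624,533.9967…
Penalties + interest = £892,474.2750 + £624,533.9967… = £1,517,008.27

£1,517,008.27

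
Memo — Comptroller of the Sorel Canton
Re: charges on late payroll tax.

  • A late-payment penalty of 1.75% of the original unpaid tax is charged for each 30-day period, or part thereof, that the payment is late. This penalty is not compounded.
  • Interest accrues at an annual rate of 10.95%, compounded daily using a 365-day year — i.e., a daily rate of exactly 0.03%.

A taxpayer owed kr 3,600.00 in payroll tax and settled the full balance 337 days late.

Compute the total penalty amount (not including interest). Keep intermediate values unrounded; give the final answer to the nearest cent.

kr 756.00

Penalty periods: ⌈337/30⌉ = 12; penalty = 12 × 1.75% × kr 3,600.00 = kr 756.00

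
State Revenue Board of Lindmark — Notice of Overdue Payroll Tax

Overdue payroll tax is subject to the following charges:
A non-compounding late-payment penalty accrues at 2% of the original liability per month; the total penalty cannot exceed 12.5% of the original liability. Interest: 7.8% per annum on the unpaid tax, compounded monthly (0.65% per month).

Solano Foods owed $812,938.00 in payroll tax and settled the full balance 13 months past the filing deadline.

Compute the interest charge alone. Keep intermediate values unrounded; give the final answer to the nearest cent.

Interest: $812,938.00 × ((1 + 0.0065)^13 − 1) = $812,938.00 × 0.0878753… = $71,437.1984…

$71,437.20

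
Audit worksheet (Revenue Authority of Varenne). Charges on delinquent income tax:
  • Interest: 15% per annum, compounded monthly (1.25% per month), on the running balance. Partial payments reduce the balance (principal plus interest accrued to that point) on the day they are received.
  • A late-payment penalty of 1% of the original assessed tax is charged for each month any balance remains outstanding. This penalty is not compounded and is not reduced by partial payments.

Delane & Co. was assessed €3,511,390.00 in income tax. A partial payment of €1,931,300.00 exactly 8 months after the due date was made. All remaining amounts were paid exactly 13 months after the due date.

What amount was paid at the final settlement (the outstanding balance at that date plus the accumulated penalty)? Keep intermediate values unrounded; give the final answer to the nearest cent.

Balance at month 8: €3,511,390.0000 × (1 + 0.0125)^8 = €3,878,281.4508…
After €1,931,300.00 payment: €3,878,281.4508… − €1,931,300.00 = €1,946,981.4508…
Balance at month 13: €1,946,981.4508… × (1 + 0.0125)^5 = €2,071,748.2153…
Penalty: 13 × 1% × €3,511,390.00 = €456,480.70
Final settlement = outstanding balance + penalty = €2,071,748.2153… + €456,480.70 = €2,528,228.92

€2,528,228.92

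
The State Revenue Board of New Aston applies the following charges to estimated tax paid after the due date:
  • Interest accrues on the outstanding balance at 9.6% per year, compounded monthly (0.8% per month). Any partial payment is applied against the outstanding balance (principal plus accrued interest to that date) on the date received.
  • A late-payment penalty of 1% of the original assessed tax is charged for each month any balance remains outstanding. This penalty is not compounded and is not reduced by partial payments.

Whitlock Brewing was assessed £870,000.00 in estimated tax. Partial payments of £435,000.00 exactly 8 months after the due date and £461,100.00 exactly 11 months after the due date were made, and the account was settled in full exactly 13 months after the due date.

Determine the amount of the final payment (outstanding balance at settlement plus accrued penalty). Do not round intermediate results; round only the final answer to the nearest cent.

£156,865.27

Balance at month 8: £870,000.0000 × (1 + 0.008)^8 = £927,264.2357…
After £435,000.00 payment: £927,264.2357… − £435,000.00 = £492,264.2357…
Balance at month 11: £492,264.2357… × (1 + 0.008)^3 = £504,173.3441…
After £461,100.00 payment: £504,173.3441… − £461,100.00 = £43,073.3441…
Balance at month 13: £43,073.3441… × (1 + 0.008)^2 = £43,765.2743…
Penalty: 13 × 1% × £870,000.00 = £113,100.00
Final settlement = outstanding balance + penalty = £43,765.2743… + £113,100.00 = £156,865.27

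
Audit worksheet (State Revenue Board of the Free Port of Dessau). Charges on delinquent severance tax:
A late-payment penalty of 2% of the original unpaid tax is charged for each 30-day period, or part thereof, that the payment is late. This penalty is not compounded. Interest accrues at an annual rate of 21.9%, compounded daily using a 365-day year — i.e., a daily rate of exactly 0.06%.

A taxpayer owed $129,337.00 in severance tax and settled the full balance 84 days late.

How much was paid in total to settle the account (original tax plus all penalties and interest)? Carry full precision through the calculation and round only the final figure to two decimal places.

Penalty periods: ⌈84/30⌉ = 3; penalty = 3 × 2% × $129,337.00 = $7,760.22
Interest: $129,337.00 × ((1 + 0.0006)^84 − 1) = $129,337.00 × 0.05167579… = $6,683.5921…
Total = $129,337.00 + $7,760.2200 + $6,683.5921… = $143,780.81

$143,780.81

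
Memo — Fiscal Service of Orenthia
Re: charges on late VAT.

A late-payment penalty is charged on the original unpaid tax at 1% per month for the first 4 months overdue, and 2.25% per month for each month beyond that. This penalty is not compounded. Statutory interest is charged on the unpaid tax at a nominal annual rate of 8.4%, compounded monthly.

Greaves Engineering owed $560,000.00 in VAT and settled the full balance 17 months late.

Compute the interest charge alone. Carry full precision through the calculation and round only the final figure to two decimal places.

Interest (8.4%/yr ÷ 12 = 0.7%/month): $560,000.00 × ((1 + 0.007)^17 − 1) = $70,505.7135…

$70,505.71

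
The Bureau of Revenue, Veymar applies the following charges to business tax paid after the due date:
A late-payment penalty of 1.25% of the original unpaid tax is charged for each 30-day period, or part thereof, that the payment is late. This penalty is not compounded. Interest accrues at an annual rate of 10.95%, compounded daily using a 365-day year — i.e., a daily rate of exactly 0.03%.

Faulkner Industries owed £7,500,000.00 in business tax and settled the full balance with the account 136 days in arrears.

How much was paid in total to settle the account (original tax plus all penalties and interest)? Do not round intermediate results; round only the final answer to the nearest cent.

Penalty periods: ⌈136/30⌉ = 5; penalty = 5 × 1.25% × £7,500,000.00 = £468,750.00
Interest: £7,500,000.00 × ((1 + 0.0003)^136 − 1) = £7,500,000.00 × 0.04163738… = £312,280.3680…
Total = £7,500,000.00 + £468,750.0000 + £312,280.3680… = £8,281,030.37

£8,281,030.37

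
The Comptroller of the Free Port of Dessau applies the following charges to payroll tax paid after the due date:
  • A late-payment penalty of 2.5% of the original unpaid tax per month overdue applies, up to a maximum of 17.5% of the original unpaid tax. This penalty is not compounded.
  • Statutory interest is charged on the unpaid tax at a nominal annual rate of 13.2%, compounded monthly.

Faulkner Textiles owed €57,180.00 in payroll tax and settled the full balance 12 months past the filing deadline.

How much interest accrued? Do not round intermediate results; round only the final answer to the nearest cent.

Interest (13.2%/yr ÷ 12 = 1.1%/month): €57,180.00 × ((1 + 0.011)^12 − 1) = €8,021.5647…

€8,021.56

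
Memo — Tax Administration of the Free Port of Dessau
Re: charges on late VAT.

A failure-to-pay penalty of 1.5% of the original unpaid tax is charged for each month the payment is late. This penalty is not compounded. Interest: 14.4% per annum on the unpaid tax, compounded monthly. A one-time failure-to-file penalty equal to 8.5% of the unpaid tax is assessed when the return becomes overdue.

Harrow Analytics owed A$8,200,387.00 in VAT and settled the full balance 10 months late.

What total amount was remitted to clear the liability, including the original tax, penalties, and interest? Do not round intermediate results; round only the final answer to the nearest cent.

Failure-to-file penalty: 8.5% × A$8,200,387.00 = A$697,032.90…
Failure-to-pay penalty: 10 × 1.5% × A$8,200,387.00 = A$1,230,058.05
Interest (14.4%/yr ÷ 12 = 1.2%/month): A$8,200,387.00 × ((1 + 0.012)^10 − 1) = A$1,038,921.6085…
Total = A$8,200,387.00 + A$1,927,090.9450 + A$1,038,921.6085… = A$11,166,399.55

A$11,166,399.55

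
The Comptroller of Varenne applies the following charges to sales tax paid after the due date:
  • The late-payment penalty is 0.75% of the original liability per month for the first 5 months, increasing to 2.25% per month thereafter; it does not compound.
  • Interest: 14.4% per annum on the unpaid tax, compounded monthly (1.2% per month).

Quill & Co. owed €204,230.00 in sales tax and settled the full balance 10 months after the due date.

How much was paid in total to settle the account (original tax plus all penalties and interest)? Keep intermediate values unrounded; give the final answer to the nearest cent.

€260,738.76

Penalty, months 1–5: 5 × 0.75% × €204,230.00 = €7,658.63…
Penalty, months 6–10: 5 × 2.25% × €204,230.00 = €22,975.88…
Interest: €204,230.00 × ((1 + 0.012)^10 − 1) = €204,230.00 × 0.1266918… = €25,874.2618…
Total = €204,230.00 + €30,634.5000 + €25,874.2618… = €260,738.76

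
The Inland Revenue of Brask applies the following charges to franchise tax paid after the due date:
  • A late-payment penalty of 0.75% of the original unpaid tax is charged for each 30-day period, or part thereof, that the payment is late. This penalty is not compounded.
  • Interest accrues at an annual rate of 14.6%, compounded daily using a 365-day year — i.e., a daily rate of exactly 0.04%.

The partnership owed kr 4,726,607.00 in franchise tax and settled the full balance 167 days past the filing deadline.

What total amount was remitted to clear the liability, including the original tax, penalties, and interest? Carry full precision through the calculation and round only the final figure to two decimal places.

kr 5,265,758.59

Penalty periods: ⌈167/30⌉ = 6; penalty = 6 × 0.75% × kr 4,726,607.00 = kr 212,697.32…
Interest: kr 4,726,607.00 × ((1 + 0.0004)^167 − 1) = kr 4,726,607.00 × 0.06906736… = kr 326,454.2740…
Total = kr 4,726,607.00 + kr 212,697.3150 + kr 326,454.2740… = kr 5,265,758.59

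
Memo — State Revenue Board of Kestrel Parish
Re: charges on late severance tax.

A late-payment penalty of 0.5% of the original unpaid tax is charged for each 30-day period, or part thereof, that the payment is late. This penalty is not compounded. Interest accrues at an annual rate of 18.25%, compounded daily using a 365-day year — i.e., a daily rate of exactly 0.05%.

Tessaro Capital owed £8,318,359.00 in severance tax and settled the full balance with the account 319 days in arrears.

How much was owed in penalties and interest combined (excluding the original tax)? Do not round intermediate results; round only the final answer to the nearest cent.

Penalty periods: ⌈319/30⌉ = 11; penalty = 11 × 0.5% × £8,318,359.00 = £457,509.75…
Interest: £8,318,359.00 × ((1 + 0.0005)^319 − 1) = £8,318,359.00 × 0.17287751… = £1,438,057.1777…
Penalties + interest = £457,509.7450 + £1,438,057.1777… = £1,895,566.92

£1,895,566.92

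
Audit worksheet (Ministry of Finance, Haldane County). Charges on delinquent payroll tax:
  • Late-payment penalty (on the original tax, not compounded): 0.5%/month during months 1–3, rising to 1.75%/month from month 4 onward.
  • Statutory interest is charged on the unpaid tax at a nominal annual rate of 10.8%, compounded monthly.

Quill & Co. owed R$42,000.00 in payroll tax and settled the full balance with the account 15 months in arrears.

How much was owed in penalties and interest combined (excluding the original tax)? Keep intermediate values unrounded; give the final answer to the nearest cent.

Penalty, months 1–3: 3 × 0.5% × R$42,000.00 = R$630.00
Penalty, months 4–15: 12 × 1.75% × R$42,000.00 = R$8,820.00
Interest (10.8%/yr ÷ 12 = 0.9%/month): R$42,000.00 × ((1 + 0.009)^15 − 1) = R$6,041.5249…
Penalties + interest = R$9,450.0000 + R$6,041.5249… = R$15,491.52

R$15,491.52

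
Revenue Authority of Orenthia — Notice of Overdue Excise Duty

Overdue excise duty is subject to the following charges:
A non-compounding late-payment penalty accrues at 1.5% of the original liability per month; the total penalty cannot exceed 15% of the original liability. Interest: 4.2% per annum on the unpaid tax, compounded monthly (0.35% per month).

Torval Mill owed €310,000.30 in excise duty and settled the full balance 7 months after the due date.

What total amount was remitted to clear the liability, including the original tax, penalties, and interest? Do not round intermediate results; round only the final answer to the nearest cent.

Penalty: 7 × 1.5% × €310,000.30 = €32,550.03… (below the 15% cap of €46,500.05…)
Interest: €310,000.30 × ((1 + 0.0035)^7 − 1) = €310,000.30 × 0.0247588… = €7,675.2218…
Total = €310,000.30 + €32,550.0315 + €7,675.2218… = €350,225.55

€350,225.55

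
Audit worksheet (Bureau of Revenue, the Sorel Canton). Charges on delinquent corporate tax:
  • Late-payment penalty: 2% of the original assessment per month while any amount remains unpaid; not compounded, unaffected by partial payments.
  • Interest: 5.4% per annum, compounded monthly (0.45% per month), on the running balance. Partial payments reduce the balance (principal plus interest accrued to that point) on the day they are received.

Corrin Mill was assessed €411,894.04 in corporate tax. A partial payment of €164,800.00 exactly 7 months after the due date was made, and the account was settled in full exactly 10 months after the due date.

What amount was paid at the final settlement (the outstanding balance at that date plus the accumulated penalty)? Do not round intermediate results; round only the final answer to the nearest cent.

€346,153.13

Balance at month 7: €411,894.0400 × (1 + 0.0045)^7 = €425,045.1798…
After €164,800.00 payment: €425,045.1798… − €164,800.00 = €260,245.1798…
Balance at month 10: €260,245.1798… × (1 + 0.0045)^3 = €263,774.3233…
Penalty: 10 × 2% × €411,894.04 = €82,378.81…
Final settlement = outstanding balance + penalty = €263,774.3233… + €82,378.81… = €346,153.13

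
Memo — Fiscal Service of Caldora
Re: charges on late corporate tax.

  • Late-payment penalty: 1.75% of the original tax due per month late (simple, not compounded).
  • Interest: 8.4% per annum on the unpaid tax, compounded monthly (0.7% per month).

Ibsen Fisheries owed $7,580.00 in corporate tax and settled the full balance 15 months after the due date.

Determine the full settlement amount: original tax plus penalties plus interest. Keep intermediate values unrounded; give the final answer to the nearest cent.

Late-payment penalty: 15 × 1.75% × $7,580.00 = $1,989.75
Interest: $7,580.00 × ((1 + 0.007)^15 − 1) = $7,580.00 × 0.1103044… = $836.1073…
Total = $7,580.00 + $1,989.7500 + $836.1073… = $10,405.86

$10,405.86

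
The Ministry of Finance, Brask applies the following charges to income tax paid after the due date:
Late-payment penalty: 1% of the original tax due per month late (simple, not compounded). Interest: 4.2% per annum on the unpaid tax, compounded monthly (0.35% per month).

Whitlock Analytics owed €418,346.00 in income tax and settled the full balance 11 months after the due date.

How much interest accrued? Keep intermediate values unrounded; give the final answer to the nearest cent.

€16,391.16

Interest: €418,346.00 × ((1 + 0.0035)^11 − 1) = €418,346.00 × 0.0391809… = €16,391.1620…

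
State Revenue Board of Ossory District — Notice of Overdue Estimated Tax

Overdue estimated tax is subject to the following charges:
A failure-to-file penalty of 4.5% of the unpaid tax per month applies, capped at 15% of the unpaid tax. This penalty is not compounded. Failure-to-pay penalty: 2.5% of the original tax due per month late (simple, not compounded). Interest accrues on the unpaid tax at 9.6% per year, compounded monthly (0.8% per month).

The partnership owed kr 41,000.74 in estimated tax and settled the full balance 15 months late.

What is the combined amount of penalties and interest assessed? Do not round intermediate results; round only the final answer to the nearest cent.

kr 26,730.79

Failure-to-file: 15 × 4.5% × kr 41,000.74 = kr 27,675.50…, capped at 15% × kr 41,000.74 = kr 6,150.11…
Failure-to-pay penalty: 15 × 2.5% × kr 41,000.74 = kr 15,375.28…
Interest: kr 41,000.74 × ((1 + 0.008)^15 − 1) = kr 41,000.74 × 0.1269587… = kr 5,205.3986…
Penalties + interest = kr 21,525.3885 + kr 5,205.3986… = kr 26,730.79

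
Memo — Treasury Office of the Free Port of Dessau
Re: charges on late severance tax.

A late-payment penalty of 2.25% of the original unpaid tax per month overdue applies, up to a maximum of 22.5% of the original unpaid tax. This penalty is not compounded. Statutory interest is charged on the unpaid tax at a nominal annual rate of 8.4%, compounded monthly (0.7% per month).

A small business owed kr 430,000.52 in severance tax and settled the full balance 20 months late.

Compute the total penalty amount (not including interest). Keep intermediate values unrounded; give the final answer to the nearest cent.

kr 96,750.12

Penalty (uncapped): 20 × 2.25% × kr 430,000.52 = kr 193,500.23…; cap = 22.5% × kr 430,000.52 = kr 96,750.12… → penalty = kr 96,750.12…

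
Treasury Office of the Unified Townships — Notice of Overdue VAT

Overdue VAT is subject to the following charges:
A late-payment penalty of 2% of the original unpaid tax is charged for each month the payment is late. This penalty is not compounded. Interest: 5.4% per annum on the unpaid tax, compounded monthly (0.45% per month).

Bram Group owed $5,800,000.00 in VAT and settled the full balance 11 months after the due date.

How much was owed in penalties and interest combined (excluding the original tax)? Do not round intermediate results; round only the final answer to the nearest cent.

Late-payment penalty: 11 × 2% × $5,800,000.00 = $1,276,000.00
Interest: $5,800,000.00 × ((1 + 0.0045)^11 − 1) = $5,800,000.00 × 0.0506289… = $293,647.7465…
Penalties + interest = $1,276,000.0000 + $293,647.7465… = $1,569,647.75

$1,569,647.75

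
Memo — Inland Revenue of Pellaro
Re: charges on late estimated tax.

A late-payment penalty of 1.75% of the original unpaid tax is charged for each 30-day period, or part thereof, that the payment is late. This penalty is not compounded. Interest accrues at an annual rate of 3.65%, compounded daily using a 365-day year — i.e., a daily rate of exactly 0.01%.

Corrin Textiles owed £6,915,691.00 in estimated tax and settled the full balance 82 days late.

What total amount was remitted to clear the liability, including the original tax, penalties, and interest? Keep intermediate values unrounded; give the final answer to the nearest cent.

Penalty periods: ⌈82/30⌉ = 3; penalty = 3 × 1.75% × £6,915,691.00 = £363,073.78…
Interest: £6,915,691.00 × ((1 + 0.0001)^82 − 1) = £6,915,691.00 × 0.00823330… = £56,938.9500…
Total = £6,915,691.00 + £363,073.7775 + £56,938.9500… = £7,335,703.73

£7,335,703.73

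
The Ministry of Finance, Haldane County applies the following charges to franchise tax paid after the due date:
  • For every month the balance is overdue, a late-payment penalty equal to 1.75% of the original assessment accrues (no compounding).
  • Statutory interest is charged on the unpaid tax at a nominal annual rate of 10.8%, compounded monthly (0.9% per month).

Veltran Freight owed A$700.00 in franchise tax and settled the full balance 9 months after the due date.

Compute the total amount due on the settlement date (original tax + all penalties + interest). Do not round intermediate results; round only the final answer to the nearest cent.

Late-payment penalty: 9 × 1.75% × A$700.00 = A$110.25
Interest: A$700.00 × ((1 + 0.009)^9 − 1) = A$700.00 × 0.0839781… = A$58.7846…
Total = A$700.00 + A$110.2500 + A$58.7846… = A$869.03

A$869.03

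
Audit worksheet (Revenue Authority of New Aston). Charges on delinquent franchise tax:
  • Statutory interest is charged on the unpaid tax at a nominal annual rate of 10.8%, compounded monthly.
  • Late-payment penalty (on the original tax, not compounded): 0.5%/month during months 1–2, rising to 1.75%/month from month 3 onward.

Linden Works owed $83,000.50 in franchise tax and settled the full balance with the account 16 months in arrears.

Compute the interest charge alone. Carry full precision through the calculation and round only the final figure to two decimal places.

$12,793.73

Interest (10.8%/yr ÷ 12 = 0.9%/month): $83,000.50 × ((1 + 0.009)^16 − 1) = $12,793.7339…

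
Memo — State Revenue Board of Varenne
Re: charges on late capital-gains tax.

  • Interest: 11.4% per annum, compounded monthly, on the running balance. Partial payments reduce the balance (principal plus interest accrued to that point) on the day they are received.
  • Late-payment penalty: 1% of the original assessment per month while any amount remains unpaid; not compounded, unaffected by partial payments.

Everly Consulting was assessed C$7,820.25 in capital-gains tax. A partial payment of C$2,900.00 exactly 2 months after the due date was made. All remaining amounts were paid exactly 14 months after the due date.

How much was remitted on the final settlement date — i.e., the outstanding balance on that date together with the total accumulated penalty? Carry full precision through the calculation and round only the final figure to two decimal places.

C$6,773.48

Monthly rate = 11.4% ÷ 12 = 0.95%
Balance at month 2: C$7,820.2500 × (1 + 0.0095)^2 = C$7,969.5405…
After C$2,900.00 payment: C$7,969.5405… − C$2,900.00 = C$5,069.5405…
Balance at month 14: C$5,069.5405… × (1 + 0.0095)^12 = C$5,678.6418…
Penalty: 14 × 1% × C$7,820.25 = C$1,094.84…
Final settlement = outstanding balance + penalty = C$5,678.6418… + C$1,094.84… = C$6,773.48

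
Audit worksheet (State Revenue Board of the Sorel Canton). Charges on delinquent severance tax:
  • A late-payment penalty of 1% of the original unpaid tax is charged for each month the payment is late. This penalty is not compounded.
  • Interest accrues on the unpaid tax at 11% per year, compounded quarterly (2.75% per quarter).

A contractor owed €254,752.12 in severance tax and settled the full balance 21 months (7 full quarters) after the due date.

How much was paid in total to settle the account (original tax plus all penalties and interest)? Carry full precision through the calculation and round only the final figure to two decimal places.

€361,526.25

Late-payment penalty: 21 × 1% × €254,752.12 = €53,497.95…
Interest: €254,752.12 × ((1 + 0.0275)^7 − 1) = €254,752.12 × 0.2091295… = €53,276.1812…
Total = €254,752.12 + €53,497.9452 + €53,276.1812… = €361,526.25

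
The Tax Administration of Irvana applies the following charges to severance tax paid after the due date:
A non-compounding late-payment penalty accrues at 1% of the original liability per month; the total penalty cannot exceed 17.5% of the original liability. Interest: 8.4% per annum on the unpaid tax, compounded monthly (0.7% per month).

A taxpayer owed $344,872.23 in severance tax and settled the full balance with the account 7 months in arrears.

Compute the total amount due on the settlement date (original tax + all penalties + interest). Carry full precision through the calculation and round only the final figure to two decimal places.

$386,271.07

Penalty: 7 × 1% × $344,872.23 = $24,141.06… (below the 17.5% cap of $60,352.64…)
Interest: $344,872.23 × ((1 + 0.007)^7 − 1) = $344,872.23 × 0.0500411… = $17,257.7821…
Total = $344,872.23 + $24,141.0561 + $17,257.7821… = $386,271.07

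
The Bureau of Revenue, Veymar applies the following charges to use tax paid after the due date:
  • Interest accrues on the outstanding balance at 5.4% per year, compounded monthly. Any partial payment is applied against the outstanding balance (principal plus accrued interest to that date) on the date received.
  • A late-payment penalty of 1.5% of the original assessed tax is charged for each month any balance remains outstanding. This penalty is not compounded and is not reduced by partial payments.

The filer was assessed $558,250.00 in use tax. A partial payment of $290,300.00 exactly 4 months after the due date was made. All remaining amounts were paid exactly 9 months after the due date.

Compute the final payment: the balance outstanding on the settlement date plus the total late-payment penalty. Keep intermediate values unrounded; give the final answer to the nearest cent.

$359,743.34

Monthly rate = 5.4% ÷ 12 = 0.45%
Balance at month 4: $558,250.0000 × (1 + 0.0045)^4 = $568,366.5311…
After $290,300.00 payment: $568,366.5311… − $290,300.00 = $278,066.5311…
Balance at month 9: $278,066.5311… × (1 + 0.0045)^5 = $284,379.5905…
Penalty: 9 × 1.5% × $558,250.00 = $75,363.75
Final settlement = outstanding balance + penalty = $284,379.5905… + $75,363.75 = $359,743.34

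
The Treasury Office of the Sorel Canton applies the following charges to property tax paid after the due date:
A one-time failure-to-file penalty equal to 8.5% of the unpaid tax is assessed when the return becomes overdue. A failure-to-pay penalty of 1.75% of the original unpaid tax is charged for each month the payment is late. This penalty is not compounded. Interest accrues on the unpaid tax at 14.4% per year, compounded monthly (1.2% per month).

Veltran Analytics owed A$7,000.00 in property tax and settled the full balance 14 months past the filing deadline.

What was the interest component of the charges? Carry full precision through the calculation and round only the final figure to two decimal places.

Interest: A$7,000.00 × ((1 + 0.012)^14 − 1) = A$7,000.00 × 0.1817543… = A$1,272.2798…

A$1,272.28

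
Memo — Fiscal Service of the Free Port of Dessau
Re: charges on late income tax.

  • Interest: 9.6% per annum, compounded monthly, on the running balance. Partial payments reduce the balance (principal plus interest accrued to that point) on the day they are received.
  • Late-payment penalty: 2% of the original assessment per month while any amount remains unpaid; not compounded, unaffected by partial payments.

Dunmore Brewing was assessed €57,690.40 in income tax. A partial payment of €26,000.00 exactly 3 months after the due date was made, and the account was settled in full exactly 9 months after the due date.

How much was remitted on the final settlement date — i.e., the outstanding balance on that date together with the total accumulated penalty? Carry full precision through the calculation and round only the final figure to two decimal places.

€45,090.58

Monthly rate = 9.6% ÷ 12 = 0.8%
Balance at month 3: €57,690.4000 × (1 + 0.008)^3 = €59,086.0757…
After €26,000.00 payment: €59,086.0757… − €26,000.00 = €33,086.0757…
Balance at month 9: €33,086.0757… × (1 + 0.008)^6 = €34,706.3108…
Penalty: 9 × 2% × €57,690.40 = €10,384.27…
Final settlement = outstanding balance + penalty = €34,706.3108… + €10,384.27… = €45,090.58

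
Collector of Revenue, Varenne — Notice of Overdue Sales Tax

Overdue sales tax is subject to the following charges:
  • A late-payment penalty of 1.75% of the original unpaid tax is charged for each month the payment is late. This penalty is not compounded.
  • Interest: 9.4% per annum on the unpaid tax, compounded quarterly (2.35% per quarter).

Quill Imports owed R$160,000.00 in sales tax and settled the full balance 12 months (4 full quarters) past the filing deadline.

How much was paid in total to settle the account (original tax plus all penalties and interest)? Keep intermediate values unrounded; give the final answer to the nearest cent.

Late-payment penalty: 12 × 1.75% × R$160,000.00 = R$33,600.00
Interest: R$160,000.00 × ((1 + 0.0235)^4 − 1) = R$160,000.00 × 0.0973657… = R$15,578.5146…
Total = R$160,000.00 + R$33,600.0000 + R$15,578.5146… = R$209,178.51

R$209,178.51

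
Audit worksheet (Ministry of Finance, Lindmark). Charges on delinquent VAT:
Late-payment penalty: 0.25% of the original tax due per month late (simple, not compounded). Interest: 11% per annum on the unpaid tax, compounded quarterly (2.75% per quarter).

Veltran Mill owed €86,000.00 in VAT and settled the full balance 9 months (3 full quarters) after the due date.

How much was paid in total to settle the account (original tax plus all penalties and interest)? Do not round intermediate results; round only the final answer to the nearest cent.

€95,226.90

Late-payment penalty: 9 × 0.25% × €86,000.00 = €1,935.00
Interest: €86,000.00 × ((1 + 0.0275)^3 − 1) = €86,000.00 × 0.0847895… = €7,291.9010…
Total = €86,000.00 + €1,935.0000 + €7,291.9010… = €95,226.90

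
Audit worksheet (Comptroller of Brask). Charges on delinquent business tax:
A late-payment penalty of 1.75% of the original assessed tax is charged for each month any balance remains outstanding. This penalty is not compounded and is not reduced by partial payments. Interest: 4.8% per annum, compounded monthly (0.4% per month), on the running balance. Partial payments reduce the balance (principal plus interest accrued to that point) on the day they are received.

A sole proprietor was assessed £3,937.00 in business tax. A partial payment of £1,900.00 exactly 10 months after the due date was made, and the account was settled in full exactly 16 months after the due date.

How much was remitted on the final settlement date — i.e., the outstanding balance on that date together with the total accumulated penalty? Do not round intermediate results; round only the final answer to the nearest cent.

Balance at month 10: £3,937.0000 × (1 + 0.004)^10 = £4,097.3451…
After £1,900.00 payment: £4,097.3451… − £1,900.00 = £2,197.3451…
Balance at month 16: £2,197.3451… × (1 + 0.004)^6 = £2,250.6116…
Penalty: 16 × 1.75% × £3,937.00 = £1,102.36
Final settlement = outstanding balance + penalty = £2,250.6116… + £1,102.36 = £3,352.97

£3,352.97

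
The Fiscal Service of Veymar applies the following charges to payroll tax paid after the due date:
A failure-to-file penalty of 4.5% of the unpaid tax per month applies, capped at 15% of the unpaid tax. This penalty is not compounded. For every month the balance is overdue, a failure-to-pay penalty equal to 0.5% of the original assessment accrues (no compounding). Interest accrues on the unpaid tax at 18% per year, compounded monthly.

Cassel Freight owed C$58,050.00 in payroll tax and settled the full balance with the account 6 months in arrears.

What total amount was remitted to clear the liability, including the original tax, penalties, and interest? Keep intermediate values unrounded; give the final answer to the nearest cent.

Failure-to-file: 6 × 4.5% × C$58,050.00 = C$15,673.50, capped at 15% × C$58,050.00 = C$8,707.50
Failure-to-pay penalty: 6 × 0.5% × C$58,050.00 = C$1,741.50
Interest (18%/yr ÷ 12 = 1.5%/month): C$58,050.00 × ((1 + 0.015)^6 − 1) = C$5,424.3815…
Total = C$58,050.00 + C$10,449.0000 + C$5,424.3815… = C$73,923.38

C$73,923.38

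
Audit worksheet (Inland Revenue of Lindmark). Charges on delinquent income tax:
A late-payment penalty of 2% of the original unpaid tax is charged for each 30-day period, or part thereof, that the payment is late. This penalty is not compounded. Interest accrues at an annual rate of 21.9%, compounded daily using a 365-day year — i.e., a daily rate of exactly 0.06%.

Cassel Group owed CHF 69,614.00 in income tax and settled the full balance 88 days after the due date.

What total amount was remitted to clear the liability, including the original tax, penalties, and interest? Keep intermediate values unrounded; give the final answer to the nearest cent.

CHF 77,564.06

Penalty periods: ⌈88/30⌉ = 3; penalty = 3 × 2% × CHF 69,614.00 = CHF 4,176.84
Interest: CHF 69,614.00 × ((1 + 0.0006)^88 − 1) = CHF 69,614.00 × 0.05420209… = CHF 3,773.2242…
Total = CHF 69,614.00 + CHF 4,176.8400 + CHF 3,773.2242… = CHF 77,564.06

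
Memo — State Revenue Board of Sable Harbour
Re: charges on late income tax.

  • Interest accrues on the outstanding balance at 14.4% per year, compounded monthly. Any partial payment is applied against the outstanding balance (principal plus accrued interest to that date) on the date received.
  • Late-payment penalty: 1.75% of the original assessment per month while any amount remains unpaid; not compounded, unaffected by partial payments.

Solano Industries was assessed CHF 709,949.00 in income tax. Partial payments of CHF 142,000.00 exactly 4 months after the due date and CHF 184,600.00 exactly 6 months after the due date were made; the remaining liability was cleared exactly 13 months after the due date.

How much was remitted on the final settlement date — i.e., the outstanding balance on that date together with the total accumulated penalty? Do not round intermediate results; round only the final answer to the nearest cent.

CHF 631,781.16

Monthly rate = 14.4% ÷ 12 = 1.2%
Balance at month 4: CHF 709,949.0000 × (1 + 0.012)^4 = CHF 744,644.8698…
After CHF 142,000.00 payment: CHF 744,644.8698… − CHF 142,000.00 = CHF 602,644.8698…
Balance at month 6: CHF 602,644.8698… × (1 + 0.012)^2 = CHF 617,195.1276…
After CHF 184,600.00 payment: CHF 617,195.1276… − CHF 184,600.00 = CHF 432,595.1276…
Balance at month 13: CHF 432,595.1276… × (1 + 0.012)^7 = CHF 470,267.7655…
Penalty: 13 × 1.75% × CHF 709,949.00 = CHF 161,513.40…
Final settlement = outstanding balance + penalty = CHF 470,267.7655… + CHF 161,513.40… = CHF 631,781.16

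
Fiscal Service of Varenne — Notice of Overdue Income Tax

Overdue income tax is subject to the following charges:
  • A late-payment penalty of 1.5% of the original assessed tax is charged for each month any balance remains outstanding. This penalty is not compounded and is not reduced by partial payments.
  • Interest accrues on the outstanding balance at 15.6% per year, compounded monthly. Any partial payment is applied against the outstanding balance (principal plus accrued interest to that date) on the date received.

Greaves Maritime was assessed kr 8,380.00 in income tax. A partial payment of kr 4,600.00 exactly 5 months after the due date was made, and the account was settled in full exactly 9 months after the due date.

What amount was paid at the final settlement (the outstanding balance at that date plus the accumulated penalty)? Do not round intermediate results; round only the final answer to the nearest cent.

Monthly rate = 15.6% ÷ 12 = 1.3%
Balance at month 5: kr 8,380.0000 × (1 + 0.013)^5 = kr 8,939.0475…
After kr 4,600.00 payment: kr 8,939.0475… − kr 4,600.00 = kr 4,339.0475…
Balance at month 9: kr 4,339.0475… × (1 + 0.013)^4 = kr 4,569.1160…
Penalty: 9 × 1.5% × kr 8,380.00 = kr 1,131.30
Final settlement = outstanding balance + penalty = kr 4,569.1160… + kr 1,131.30 = kr 5,700.42

kr 5,700.42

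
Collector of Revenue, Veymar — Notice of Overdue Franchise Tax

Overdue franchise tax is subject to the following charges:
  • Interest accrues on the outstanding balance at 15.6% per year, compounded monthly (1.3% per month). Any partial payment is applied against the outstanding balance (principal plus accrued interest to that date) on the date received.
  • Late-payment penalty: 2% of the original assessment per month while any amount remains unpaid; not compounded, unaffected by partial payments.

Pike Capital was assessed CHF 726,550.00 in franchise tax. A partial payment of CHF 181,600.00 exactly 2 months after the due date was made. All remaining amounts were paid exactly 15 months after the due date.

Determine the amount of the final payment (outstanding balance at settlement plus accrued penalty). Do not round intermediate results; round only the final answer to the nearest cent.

CHF 885,038.16

Balance at month 2: CHF 726,550.0000 × (1 + 0.013)^2 = CHF 745,563.0870…
After CHF 181,600.00 payment: CHF 745,563.0870… − CHF 181,600.00 = CHF 563,963.0870…
Balance at month 15: CHF 563,963.0870… × (1 + 0.013)^13 = CHF 667,073.1627…
Penalty: 15 × 2% × CHF 726,550.00 = CHF 217,965.00
Final settlement = outstanding balance + penalty = CHF 667,073.1627… + CHF 217,965.00 = CHF 885,038.16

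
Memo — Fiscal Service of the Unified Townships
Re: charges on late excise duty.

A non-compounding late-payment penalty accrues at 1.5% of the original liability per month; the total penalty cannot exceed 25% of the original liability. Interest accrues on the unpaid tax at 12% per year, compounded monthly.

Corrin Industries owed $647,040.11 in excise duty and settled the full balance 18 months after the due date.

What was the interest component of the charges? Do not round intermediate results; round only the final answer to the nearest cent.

$126,915.28

Interest (12%/yr ÷ 12 = 1%/month): $647,040.11 × ((1 + 0.01)^18 − 1) = $126,915.2842…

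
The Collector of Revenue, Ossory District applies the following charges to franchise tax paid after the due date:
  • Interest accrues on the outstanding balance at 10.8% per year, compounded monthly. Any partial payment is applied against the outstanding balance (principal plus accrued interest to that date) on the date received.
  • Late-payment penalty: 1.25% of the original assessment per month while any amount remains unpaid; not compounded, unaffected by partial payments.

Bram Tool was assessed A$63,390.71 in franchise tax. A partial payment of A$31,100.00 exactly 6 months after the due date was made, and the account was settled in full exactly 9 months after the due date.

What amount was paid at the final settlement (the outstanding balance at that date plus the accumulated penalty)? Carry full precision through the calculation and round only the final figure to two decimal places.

Monthly rate = 10.8% ÷ 12 = 0.9%
Balance at month 6: A$63,390.7100 × (1 + 0.009)^6 = A$66,891.7586…
After A$31,100.00 payment: A$66,891.7586… − A$31,100.00 = A$35,791.7586…
Balance at month 9: A$35,791.7586… × (1 + 0.009)^3 = A$36,766.8595…
Penalty: 9 × 1.25% × A$63,390.71 = A$7,131.45…
Final settlement = outstanding balance + penalty = A$36,766.8595… + A$7,131.45… = A$43,898.31

A$43,898.31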